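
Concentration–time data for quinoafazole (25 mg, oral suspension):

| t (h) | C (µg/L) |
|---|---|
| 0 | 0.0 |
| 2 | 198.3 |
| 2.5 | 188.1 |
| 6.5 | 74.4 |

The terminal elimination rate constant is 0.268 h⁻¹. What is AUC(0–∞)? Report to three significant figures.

AUC = 1100 µg/L·h

Trapezoidal AUC_0→6.5:
  [0→2]: (0.0+198.3)/2 × 2 = 198.3
  [2→2.5]: (198.3+188.1)/2 × 0.5 = 96.6
  [2.5→6.5]: (188.1+74.4)/2 × 4 = 525.0
  Sum = 819.9 µg/L·h
Extrapolated tail: C_last / k_e = 74.4 / 0.268 = 277.612
AUC_0→∞ = 819.9 + 277.612 = 1097.512 µg/L·h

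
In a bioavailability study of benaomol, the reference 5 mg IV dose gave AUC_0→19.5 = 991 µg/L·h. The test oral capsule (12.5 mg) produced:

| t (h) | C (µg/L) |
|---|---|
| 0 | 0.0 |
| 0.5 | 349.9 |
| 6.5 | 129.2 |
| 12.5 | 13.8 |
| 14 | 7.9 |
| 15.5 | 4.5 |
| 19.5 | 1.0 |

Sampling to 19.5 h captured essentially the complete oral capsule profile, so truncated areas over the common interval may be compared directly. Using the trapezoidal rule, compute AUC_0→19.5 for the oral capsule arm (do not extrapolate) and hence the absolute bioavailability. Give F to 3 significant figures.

Trapezoidal AUC_0→19.5 (oral capsule):
  [0→0.5]: (0.0+349.9)/2 × 0.5 = 87.475
  [0.5→6.5]: (349.9+129.2)/2 × 6 = 1437.3
  [6.5→12.5]: (129.2+13.8)/2 × 6 = 429.0
  [12.5→14]: (13.8+7.9)/2 × 1.5 = 16.275
  [14→15.5]: (7.9+4.5)/2 × 1.5 = 9.3
  [15.5→19.5]: (4.5+1.0)/2 × 4 = 11.0
  Sum = 1990.35 µg/L·h
F = (AUC_ev/D_ev)/(AUC_iv/D_iv) = (1990.35/12.5)/(991/5) = 159.228/198.2 = 0.8034

F = 0.803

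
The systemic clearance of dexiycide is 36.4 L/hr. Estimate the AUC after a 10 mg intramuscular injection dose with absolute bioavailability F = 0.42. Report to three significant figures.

AUC_0→∞ = F × Dose / CL
        = 0.42 × 10 / 36.4 = 0.115385 mg/L·hr

AUC = 0.115 mg/L·hr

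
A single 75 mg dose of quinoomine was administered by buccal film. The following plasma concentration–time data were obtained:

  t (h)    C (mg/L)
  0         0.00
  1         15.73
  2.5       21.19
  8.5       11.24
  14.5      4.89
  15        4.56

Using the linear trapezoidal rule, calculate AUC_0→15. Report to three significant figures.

AUC = 184 mg/L·h

Trapezoidal AUC_0→15:
  [0→1]: (0.00+15.73)/2 × 1 = 7.865
  [1→2.5]: (15.73+21.19)/2 × 1.5 = 27.69
  [2.5→8.5]: (21.19+11.24)/2 × 6 = 97.29
  [8.5→14.5]: (11.24+4.89)/2 × 6 = 48.39
  [14.5→15]: (4.89+4.56)/2 × 0.5 = 2.3625
  Sum = 183.5975 mg/L·h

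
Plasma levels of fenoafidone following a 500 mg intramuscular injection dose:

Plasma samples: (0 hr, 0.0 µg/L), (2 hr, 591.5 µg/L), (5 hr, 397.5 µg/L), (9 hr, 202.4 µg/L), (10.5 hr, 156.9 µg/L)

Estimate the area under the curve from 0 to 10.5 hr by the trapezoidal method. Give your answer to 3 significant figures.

AUC = 3540 µg/L·hr

Trapezoidal AUC_0→10.5:
  [0→2]: (0.0+591.5)/2 × 2 = 591.5
  [2→5]: (591.5+397.5)/2 × 3 = 1483.5
  [5→9]: (397.5+202.4)/2 × 4 = 1199.8
  [9→10.5]: (202.4+156.9)/2 × 1.5 = 269.475
  Sum = 3544.275 µg/L·hr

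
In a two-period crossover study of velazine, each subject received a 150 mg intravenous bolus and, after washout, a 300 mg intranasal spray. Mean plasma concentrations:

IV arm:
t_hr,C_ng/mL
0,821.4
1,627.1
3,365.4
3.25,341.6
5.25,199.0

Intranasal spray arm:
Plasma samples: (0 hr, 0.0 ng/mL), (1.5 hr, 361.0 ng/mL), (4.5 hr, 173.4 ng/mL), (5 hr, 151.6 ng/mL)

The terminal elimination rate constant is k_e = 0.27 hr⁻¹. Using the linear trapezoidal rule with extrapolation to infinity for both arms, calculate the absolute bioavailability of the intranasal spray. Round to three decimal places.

Trapezoidal AUC_0→5.25 (IV):
  [0→1]: (821.4+627.1)/2 × 1 = 724.25
  [1→3]: (627.1+365.4)/2 × 2 = 992.5
  [3→3.25]: (365.4+341.6)/2 × 0.25 = 88.375
  [3.25→5.25]: (341.6+199.0)/2 × 2 = 540.6
  Sum = 2345.725 ng/mL·hr
IV tail: 199.0/0.27 = 737.037; AUC_iv,0→∞ = 2345.725 + 737.037 = 3082.762 ng/mL·hr
Trapezoidal AUC_0→5 (intranasal spray):
  [0→1.5]: (0.0+361.0)/2 × 1.5 = 270.75
  [1.5→4.5]: (361.0+173.4)/2 × 3 = 801.6
  [4.5→5]: (173.4+151.6)/2 × 0.5 = 81.25
  Sum = 1153.6 ng/mL·hr
intranasal spray tail: 151.6/0.27 = 561.481; AUC_ev,0→∞ = 1153.6 + 561.481 = 1715.081 ng/mL·hr
F = (AUC_ev/D_ev)/(AUC_iv/D_iv) = (1715.081/300)/(3082.762/150) = 5.71694/20.5517 = 0.2782

F = 0.278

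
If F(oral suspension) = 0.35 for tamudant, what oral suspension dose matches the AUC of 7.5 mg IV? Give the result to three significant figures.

D_oral = 21.4 mg

For equal systemic exposure: F × D_ev = D_iv
D_ev = D_iv / F = 7.5 / 0.35 = 21.4286 mg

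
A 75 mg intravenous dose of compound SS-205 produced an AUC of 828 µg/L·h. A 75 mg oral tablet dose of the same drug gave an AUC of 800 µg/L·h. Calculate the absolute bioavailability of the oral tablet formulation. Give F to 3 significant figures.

F = (AUC_ev / D_ev) / (AUC_iv / D_iv)
  = (800/75) / (828/75)
  = 10.6667 / 11.04 = 0.9662

F = 0.966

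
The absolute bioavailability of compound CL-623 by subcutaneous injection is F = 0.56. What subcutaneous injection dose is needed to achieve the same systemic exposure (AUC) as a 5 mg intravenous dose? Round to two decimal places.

D_subcutaneous = 8.93 mg

For equal systemic exposure: F × D_ev = D_iv
D_ev = D_iv / F = 5 / 0.56 = 8.92857 mg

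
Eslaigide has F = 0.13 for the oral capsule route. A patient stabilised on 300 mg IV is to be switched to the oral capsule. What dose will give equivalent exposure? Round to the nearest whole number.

For equal systemic exposure: F × D_ev = D_iv
D_ev = D_iv / F = 300 / 0.13 = 2307.69 mg

D_oral = 2308 mg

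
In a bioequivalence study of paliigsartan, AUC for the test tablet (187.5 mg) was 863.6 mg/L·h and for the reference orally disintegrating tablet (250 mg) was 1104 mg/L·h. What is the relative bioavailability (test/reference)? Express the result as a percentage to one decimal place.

F_rel = 104.3%

F_rel = (AUC_test/D_test) / (AUC_ref/D_ref)
      = (863.6/187.5) / (1104/250)
      = 4.60587 / 4.416 = 1.0430 = 104.30%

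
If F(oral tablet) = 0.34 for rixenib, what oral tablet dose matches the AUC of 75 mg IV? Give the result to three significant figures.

For equal systemic exposure: F × D_ev = D_iv
D_ev = D_iv / F = 75 / 0.34 = 220.588 mg

D_oral = 221 mg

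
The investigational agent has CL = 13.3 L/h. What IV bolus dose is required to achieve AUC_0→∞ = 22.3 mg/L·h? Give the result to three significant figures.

Dose = 297 mg

Dose_iv = CL × AUC_0→∞
     = 13.3 × 22.3 = 296.59 mg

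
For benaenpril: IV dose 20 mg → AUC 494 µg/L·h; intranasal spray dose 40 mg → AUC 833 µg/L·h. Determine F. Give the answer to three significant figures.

F = (AUC_ev / D_ev) / (AUC_iv / D_iv)
  = (833/40) / (494/20)
  = 20.825 / 24.7 = 0.8431

F = 0.843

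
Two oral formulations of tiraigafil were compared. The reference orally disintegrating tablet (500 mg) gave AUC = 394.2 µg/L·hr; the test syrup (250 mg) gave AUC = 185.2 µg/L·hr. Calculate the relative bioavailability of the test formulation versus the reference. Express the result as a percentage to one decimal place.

F_rel = (AUC_test/D_test) / (AUC_ref/D_ref)
      = (185.2/250) / (394.2/500)
      = 0.7408 / 0.7884 = 0.9396 = 93.96%

F_rel = 94.0%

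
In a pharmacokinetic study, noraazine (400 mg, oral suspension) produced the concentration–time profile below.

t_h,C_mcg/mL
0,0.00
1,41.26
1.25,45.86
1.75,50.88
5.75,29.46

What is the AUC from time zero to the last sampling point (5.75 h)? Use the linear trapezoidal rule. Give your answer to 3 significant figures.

Trapezoidal AUC_0→5.75:
  [0→1]: (0.00+41.26)/2 × 1 = 20.63
  [1→1.25]: (41.26+45.86)/2 × 0.25 = 10.89
  [1.25→1.75]: (45.86+50.88)/2 × 0.5 = 24.185
  [1.75→5.75]: (50.88+29.46)/2 × 4 = 160.68
  Sum = 216.385 mcg/mL·h

AUC = 216 mcg/mL·h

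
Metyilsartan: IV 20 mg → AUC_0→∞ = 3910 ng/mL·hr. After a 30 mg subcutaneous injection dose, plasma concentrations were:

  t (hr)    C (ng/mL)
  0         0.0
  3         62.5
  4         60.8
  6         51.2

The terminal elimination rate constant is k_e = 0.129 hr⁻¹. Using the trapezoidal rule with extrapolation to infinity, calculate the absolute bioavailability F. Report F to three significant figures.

F = 0.113

Trapezoidal AUC_0→6 (subcutaneous injection):
  [0→3]: (0.0+62.5)/2 × 3 = 93.75
  [3→4]: (62.5+60.8)/2 × 1 = 61.65
  [4→6]: (60.8+51.2)/2 × 2 = 112.0
  Sum = 267.4 ng/mL·hr
Tail: C_last/k_e = 51.2/0.129 = 396.899
AUC_0→∞ (subcutaneous injection) = 267.4 + 396.899 = 664.299 ng/mL·hr
F = (AUC_ev/D_ev)/(AUC_iv/D_iv) = (664.299/30)/(3910/20) = 22.1433/195.5 = 0.1133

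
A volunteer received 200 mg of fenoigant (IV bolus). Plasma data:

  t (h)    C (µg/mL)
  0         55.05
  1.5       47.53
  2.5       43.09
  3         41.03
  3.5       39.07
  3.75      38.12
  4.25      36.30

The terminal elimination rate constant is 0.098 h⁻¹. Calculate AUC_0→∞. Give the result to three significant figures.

AUC = 562 µg/mL·h

Trapezoidal AUC_0→4.25:
  [0→1.5]: (55.05+47.53)/2 × 1.5 = 76.935
  [1.5→2.5]: (47.53+43.09)/2 × 1 = 45.31
  [2.5→3]: (43.09+41.03)/2 × 0.5 = 21.03
  [3→3.5]: (41.03+39.07)/2 × 0.5 = 20.025
  [3.5→3.75]: (39.07+38.12)/2 × 0.25 = 9.64875
  [3.75→4.25]: (38.12+36.30)/2 × 0.5 = 18.605
  Sum = 191.55375 µg/mL·h
Extrapolated tail: C_last / k_e = 36.30 / 0.098 = 370.408
AUC_0→∞ = 191.55375 + 370.408 = 561.96175 µg/mL·h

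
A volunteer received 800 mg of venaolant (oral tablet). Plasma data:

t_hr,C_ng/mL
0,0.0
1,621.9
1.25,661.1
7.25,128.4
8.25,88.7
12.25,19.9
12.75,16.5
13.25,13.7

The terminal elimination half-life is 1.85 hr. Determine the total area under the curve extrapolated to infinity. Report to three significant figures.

Trapezoidal AUC_0→13.25:
  [0→1]: (0.0+621.9)/2 × 1 = 310.95
  [1→1.25]: (621.9+661.1)/2 × 0.25 = 160.375
  [1.25→7.25]: (661.1+128.4)/2 × 6 = 2368.5
  [7.25→8.25]: (128.4+88.7)/2 × 1 = 108.55
  [8.25→12.25]: (88.7+19.9)/2 × 4 = 217.2
  [12.25→12.75]: (19.9+16.5)/2 × 0.5 = 9.1
  [12.75→13.25]: (16.5+13.7)/2 × 0.5 = 7.55
  Sum = 3182.225 ng/mL·hr
k_e = ln2 / t½ = 0.693147 / 1.85 = 0.3747 hr^-1
Extrapolated tail: C_last / k_e = 13.7 / 0.3747 = 36.563
AUC_0→∞ = 3182.225 + 36.563 = 3218.788 ng/mL·hr

AUC = 3220 ng/mL·hr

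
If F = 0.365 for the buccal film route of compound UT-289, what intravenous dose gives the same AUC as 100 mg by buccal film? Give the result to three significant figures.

Systemic exposure from an extravascular dose = F × D_ev, so the equivalent IV dose is F × D_ev.
D_iv = F × D_ev = 0.365 × 100 = 36.5 mg

D_iv = 36.5 mg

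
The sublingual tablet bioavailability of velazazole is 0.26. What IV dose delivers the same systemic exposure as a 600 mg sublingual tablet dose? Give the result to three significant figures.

D_iv = 156 mg

Systemic exposure from an extravascular dose = F × D_ev, so the equivalent IV dose is F × D_ev.
D_iv = F × D_ev = 0.26 × 600 = 156 mg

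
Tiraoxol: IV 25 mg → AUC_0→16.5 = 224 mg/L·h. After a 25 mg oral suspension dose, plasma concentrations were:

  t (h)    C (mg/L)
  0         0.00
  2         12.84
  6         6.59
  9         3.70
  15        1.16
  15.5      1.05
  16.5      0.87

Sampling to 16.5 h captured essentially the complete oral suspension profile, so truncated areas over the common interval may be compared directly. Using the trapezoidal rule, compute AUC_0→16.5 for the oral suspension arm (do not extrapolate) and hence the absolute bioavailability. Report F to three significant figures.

Trapezoidal AUC_0→16.5 (oral suspension):
  [0→2]: (0.00+12.84)/2 × 2 = 12.84
  [2→6]: (12.84+6.59)/2 × 4 = 38.86
  [6→9]: (6.59+3.70)/2 × 3 = 15.435
  [9→15]: (3.70+1.16)/2 × 6 = 14.58
  [15→15.5]: (1.16+1.05)/2 × 0.5 = 0.5525
  [15.5→16.5]: (1.05+0.87)/2 × 1 = 0.96
  Sum = 83.2275 mg/L·h
F = (AUC_ev/D_ev)/(AUC_iv/D_iv) = (83.2275/25)/(224/25) = 3.3291/8.96 = 0.3716

F = 0.372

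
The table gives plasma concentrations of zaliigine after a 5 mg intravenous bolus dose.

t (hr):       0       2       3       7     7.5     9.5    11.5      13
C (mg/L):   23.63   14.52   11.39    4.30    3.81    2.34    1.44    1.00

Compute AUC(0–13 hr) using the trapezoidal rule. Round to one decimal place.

Trapezoidal AUC_0→13:
  [0→2]: (23.63+14.52)/2 × 2 = 38.15
  [2→3]: (14.52+11.39)/2 × 1 = 12.955
  [3→7]: (11.39+4.30)/2 × 4 = 31.38
  [7→7.5]: (4.30+3.81)/2 × 0.5 = 2.0275
  [7.5→9.5]: (3.81+2.34)/2 × 2 = 6.15
  [9.5→11.5]: (2.34+1.44)/2 × 2 = 3.78
  [11.5→13]: (1.44+1.00)/2 × 1.5 = 1.83
  Sum = 96.2725 mg/L·hr

AUC = 96.3 mg/L·hr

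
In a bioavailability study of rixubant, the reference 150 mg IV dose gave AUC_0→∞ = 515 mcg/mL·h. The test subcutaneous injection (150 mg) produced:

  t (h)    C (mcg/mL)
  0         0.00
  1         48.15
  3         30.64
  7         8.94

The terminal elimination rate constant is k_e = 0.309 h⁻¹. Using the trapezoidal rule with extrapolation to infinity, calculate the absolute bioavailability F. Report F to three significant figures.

Trapezoidal AUC_0→7 (subcutaneous injection):
  [0→1]: (0.00+48.15)/2 × 1 = 24.075
  [1→3]: (48.15+30.64)/2 × 2 = 78.79
  [3→7]: (30.64+8.94)/2 × 4 = 79.16
  Sum = 182.025 mcg/mL·h
Tail: C_last/k_e = 8.94/0.309 = 28.932
AUC_0→∞ (subcutaneous injection) = 182.025 + 28.932 = 210.957 mcg/mL·h
F = (AUC_ev/D_ev)/(AUC_iv/D_iv) = (210.957/150)/(515/150) = 1.40638/3.43333 = 0.4096

F = 0.410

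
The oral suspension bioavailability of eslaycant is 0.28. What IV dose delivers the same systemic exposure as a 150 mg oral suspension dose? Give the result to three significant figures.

Systemic exposure from an extravascular dose = F × D_ev, so the equivalent IV dose is F × D_ev.
D_iv = F × D_ev = 0.28 × 150 = 42 mg

D_iv = 42.0 mg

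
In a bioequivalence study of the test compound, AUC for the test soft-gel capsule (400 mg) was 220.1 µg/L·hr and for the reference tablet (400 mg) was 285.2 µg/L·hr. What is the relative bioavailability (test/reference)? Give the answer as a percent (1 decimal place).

F_rel = (AUC_test/D_test) / (AUC_ref/D_ref)
      = (220.1/400) / (285.2/400)
      = 0.55025 / 0.713 = 0.7717 = 77.17%

F_rel = 77.2%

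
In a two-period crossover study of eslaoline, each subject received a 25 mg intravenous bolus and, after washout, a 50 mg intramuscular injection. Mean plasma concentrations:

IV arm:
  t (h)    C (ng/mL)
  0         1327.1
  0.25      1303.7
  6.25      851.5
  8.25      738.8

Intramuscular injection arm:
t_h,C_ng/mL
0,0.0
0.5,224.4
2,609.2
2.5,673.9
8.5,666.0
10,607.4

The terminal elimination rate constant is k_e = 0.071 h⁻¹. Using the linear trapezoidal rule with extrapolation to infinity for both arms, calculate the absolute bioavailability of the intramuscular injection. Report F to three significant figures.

F = 0.387

Trapezoidal AUC_0→8.25 (IV):
  [0→0.25]: (1327.1+1303.7)/2 × 0.25 = 328.85
  [0.25→6.25]: (1303.7+851.5)/2 × 6 = 6465.6
  [6.25→8.25]: (851.5+738.8)/2 × 2 = 1590.3
  Sum = 8384.75 ng/mL·h
IV tail: 738.8/0.071 = 10405.634; AUC_iv,0→∞ = 8384.75 + 10405.634 = 18790.384 ng/mL·h
Trapezoidal AUC_0→10 (intramuscular injection):
  [0→0.5]: (0.0+224.4)/2 × 0.5 = 56.1
  [0.5→2]: (224.4+609.2)/2 × 1.5 = 625.2
  [2→2.5]: (609.2+673.9)/2 × 0.5 = 320.775
  [2.5→8.5]: (673.9+666.0)/2 × 6 = 4019.7
  [8.5→10]: (666.0+607.4)/2 × 1.5 = 955.05
  Sum = 5976.825 ng/mL·h
intramuscular injection tail: 607.4/0.071 = 8554.930; AUC_ev,0→∞ = 5976.825 + 8554.930 = 14531.755 ng/mL·h
F = (AUC_ev/D_ev)/(AUC_iv/D_iv) = (14531.755/50)/(18790.384/25) = 290.6351/751.61536 = 0.3867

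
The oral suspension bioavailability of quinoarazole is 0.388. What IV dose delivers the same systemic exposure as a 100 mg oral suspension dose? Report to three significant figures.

D_iv = 38.8 mg

Systemic exposure from an extravascular dose = F × D_ev, so the equivalent IV dose is F × D_ev.
D_iv = F × D_ev = 0.388 × 100 = 38.8 mg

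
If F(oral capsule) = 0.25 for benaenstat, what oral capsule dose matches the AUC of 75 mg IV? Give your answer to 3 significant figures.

D_oral = 300 mg

For equal systemic exposure: F × D_ev = D_iv
D_ev = D_iv / F = 75 / 0.25 = 300 mg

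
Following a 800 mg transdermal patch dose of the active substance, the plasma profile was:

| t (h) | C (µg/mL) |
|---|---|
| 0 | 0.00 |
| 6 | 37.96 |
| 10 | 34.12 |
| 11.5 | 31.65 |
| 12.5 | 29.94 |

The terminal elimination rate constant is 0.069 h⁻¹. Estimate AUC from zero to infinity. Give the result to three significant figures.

Trapezoidal AUC_0→12.5:
  [0→6]: (0.00+37.96)/2 × 6 = 113.88
  [6→10]: (37.96+34.12)/2 × 4 = 144.16
  [10→11.5]: (34.12+31.65)/2 × 1.5 = 49.3275
  [11.5→12.5]: (31.65+29.94)/2 × 1 = 30.795
  Sum = 338.1625 µg/mL·h
Extrapolated tail: C_last / k_e = 29.94 / 0.069 = 433.913
AUC_0→∞ = 338.1625 + 433.913 = 772.0755 µg/mL·h

AUC = 772 µg/mL·h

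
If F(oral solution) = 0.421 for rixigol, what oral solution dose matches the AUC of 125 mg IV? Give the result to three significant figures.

For equal systemic exposure: F × D_ev = D_iv
D_ev = D_iv / F = 125 / 0.421 = 296.912 mg

D_oral = 297 mg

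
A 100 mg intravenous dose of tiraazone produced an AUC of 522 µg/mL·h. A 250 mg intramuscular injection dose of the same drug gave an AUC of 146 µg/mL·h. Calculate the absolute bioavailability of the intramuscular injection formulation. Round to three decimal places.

F = 0.112

F = (AUC_ev / D_ev) / (AUC_iv / D_iv)
  = (146/250) / (522/100)
  = 0.584 / 5.22 = 0.1119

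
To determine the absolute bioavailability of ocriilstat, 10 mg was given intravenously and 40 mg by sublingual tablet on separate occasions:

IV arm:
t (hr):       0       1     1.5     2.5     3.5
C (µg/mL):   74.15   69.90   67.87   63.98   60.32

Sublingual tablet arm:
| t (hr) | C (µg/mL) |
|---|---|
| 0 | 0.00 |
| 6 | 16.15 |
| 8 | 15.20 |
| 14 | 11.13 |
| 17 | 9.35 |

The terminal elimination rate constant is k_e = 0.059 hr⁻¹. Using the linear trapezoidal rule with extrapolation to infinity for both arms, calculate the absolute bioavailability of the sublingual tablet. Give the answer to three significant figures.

F = 0.0692

Trapezoidal AUC_0→3.5 (IV):
  [0→1]: (74.15+69.90)/2 × 1 = 72.025
  [1→1.5]: (69.90+67.87)/2 × 0.5 = 34.4425
  [1.5→2.5]: (67.87+63.98)/2 × 1 = 65.925
  [2.5→3.5]: (63.98+60.32)/2 × 1 = 62.15
  Sum = 234.5425 µg/mL·hr
IV tail: 60.32/0.059 = 1022.373; AUC_iv,0→∞ = 234.5425 + 1022.373 = 1256.9155 µg/mL·hr
Trapezoidal AUC_0→17 (sublingual tablet):
  [0→6]: (0.00+16.15)/2 × 6 = 48.45
  [6→8]: (16.15+15.20)/2 × 2 = 31.35
  [8→14]: (15.20+11.13)/2 × 6 = 78.99
  [14→17]: (11.13+9.35)/2 × 3 = 30.72
  Sum = 189.51 µg/mL·hr
sublingual tablet tail: 9.35/0.059 = 158.475; AUC_ev,0→∞ = 189.51 + 158.475 = 347.985 µg/mL·hr
F = (AUC_ev/D_ev)/(AUC_iv/D_iv) = (347.985/40)/(1256.9155/10) = 8.699625/125.69155 = 0.0692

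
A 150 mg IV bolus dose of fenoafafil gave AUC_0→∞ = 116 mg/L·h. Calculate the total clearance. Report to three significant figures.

CL = 1.29 L/h

CL = Dose_iv / AUC_0→∞
   = 150 / 116 = 1.2931 L/h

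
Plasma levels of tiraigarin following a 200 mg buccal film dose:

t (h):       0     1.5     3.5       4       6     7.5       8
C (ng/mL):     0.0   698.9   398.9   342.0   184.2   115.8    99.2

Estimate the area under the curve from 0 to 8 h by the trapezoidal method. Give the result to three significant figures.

AUC = 2610 ng/mL·h

Trapezoidal AUC_0→8:
  [0→1.5]: (0.0+698.9)/2 × 1.5 = 524.175
  [1.5→3.5]: (698.9+398.9)/2 × 2 = 1097.8
  [3.5→4]: (398.9+342.0)/2 × 0.5 = 185.225
  [4→6]: (342.0+184.2)/2 × 2 = 526.2
  [6→7.5]: (184.2+115.8)/2 × 1.5 = 225.0
  [7.5→8]: (115.8+99.2)/2 × 0.5 = 53.75
  Sum = 2612.15 ng/mL·h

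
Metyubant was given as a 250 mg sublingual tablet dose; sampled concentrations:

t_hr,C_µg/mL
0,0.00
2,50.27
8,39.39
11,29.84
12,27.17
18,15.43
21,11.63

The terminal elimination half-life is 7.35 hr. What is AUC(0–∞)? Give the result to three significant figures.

Trapezoidal AUC_0→21:
  [0→2]: (0.00+50.27)/2 × 2 = 50.27
  [2→8]: (50.27+39.39)/2 × 6 = 268.98
  [8→11]: (39.39+29.84)/2 × 3 = 103.845
  [11→12]: (29.84+27.17)/2 × 1 = 28.505
  [12→18]: (27.17+15.43)/2 × 6 = 127.8
  [18→21]: (15.43+11.63)/2 × 3 = 40.59
  Sum = 619.99 µg/mL·hr
k_e = ln2 / t½ = 0.693147 / 7.35 = 0.0943 hr^-1
Extrapolated tail: C_last / k_e = 11.63 / 0.0943 = 123.330
AUC_0→∞ = 619.99 + 123.330 = 743.32 µg/mL·hr

AUC = 743 µg/mL·hr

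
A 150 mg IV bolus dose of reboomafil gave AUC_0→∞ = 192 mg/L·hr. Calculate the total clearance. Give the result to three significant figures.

CL = Dose_iv / AUC_0→∞
   = 150 / 192 = 0.78125 L/hr

CL = 0.781 L/hr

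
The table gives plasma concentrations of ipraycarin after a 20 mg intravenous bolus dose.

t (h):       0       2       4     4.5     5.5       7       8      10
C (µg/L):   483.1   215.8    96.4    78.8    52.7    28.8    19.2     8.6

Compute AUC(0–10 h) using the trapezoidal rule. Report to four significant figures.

AUC = 1234 µg/L·h

Trapezoidal AUC_0→10:
  [0→2]: (483.1+215.8)/2 × 2 = 698.9
  [2→4]: (215.8+96.4)/2 × 2 = 312.2
  [4→4.5]: (96.4+78.8)/2 × 0.5 = 43.8
  [4.5→5.5]: (78.8+52.7)/2 × 1 = 65.75
  [5.5→7]: (52.7+28.8)/2 × 1.5 = 61.125
  [7→8]: (28.8+19.2)/2 × 1 = 24.0
  [8→10]: (19.2+8.6)/2 × 2 = 27.8
  Sum = 1233.575 µg/L·h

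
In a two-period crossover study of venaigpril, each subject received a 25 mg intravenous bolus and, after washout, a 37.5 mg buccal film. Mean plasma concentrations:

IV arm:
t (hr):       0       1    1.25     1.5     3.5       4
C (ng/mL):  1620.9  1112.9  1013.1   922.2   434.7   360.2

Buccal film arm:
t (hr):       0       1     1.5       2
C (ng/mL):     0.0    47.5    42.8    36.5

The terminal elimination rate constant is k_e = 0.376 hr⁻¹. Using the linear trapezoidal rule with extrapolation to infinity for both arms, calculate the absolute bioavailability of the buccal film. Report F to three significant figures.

Trapezoidal AUC_0→4 (IV):
  [0→1]: (1620.9+1112.9)/2 × 1 = 1366.9
  [1→1.25]: (1112.9+1013.1)/2 × 0.25 = 265.75
  [1.25→1.5]: (1013.1+922.2)/2 × 0.25 = 241.9125
  [1.5→3.5]: (922.2+434.7)/2 × 2 = 1356.9
  [3.5→4]: (434.7+360.2)/2 × 0.5 = 198.725
  Sum = 3430.1875 ng/mL·hr
IV tail: 360.2/0.376 = 957.979; AUC_iv,0→∞ = 3430.1875 + 957.979 = 4388.1665 ng/mL·hr
Trapezoidal AUC_0→2 (buccal film):
  [0→1]: (0.0+47.5)/2 × 1 = 23.75
  [1→1.5]: (47.5+42.8)/2 × 0.5 = 22.575
  [1.5→2]: (42.8+36.5)/2 × 0.5 = 19.825
  Sum = 66.15 ng/mL·hr
buccal film tail: 36.5/0.376 = 97.074; AUC_ev,0→∞ = 66.15 + 97.074 = 163.224 ng/mL·hr
F = (AUC_ev/D_ev)/(AUC_iv/D_iv) = (163.224/37.5)/(4388.1665/25) = 4.35264/175.52666 = 0.0248

F = 0.0248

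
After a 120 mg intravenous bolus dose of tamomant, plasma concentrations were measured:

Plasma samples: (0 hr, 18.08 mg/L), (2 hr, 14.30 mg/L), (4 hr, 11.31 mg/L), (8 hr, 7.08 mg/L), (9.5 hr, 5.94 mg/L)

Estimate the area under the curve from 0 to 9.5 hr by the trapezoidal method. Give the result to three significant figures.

AUC = 105 mg/L·hr

Trapezoidal AUC_0→9.5:
  [0→2]: (18.08+14.30)/2 × 2 = 32.38
  [2→4]: (14.30+11.31)/2 × 2 = 25.61
  [4→8]: (11.31+7.08)/2 × 4 = 36.78
  [8→9.5]: (7.08+5.94)/2 × 1.5 = 9.765
  Sum = 104.535 mg/L·hr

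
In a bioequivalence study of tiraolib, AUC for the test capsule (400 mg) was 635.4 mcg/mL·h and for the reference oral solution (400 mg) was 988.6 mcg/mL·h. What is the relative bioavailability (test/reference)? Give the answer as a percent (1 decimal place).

F_rel = (AUC_test/D_test) / (AUC_ref/D_ref)
      = (635.4/400) / (988.6/400)
      = 1.5885 / 2.4715 = 0.6427 = 64.27%

F_rel = 64.3%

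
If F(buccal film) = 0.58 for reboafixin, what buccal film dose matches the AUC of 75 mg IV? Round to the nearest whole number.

D_buccal = 129 mg

For equal systemic exposure: F × D_ev = D_iv
D_ev = D_iv / F = 75 / 0.58 = 129.31 mg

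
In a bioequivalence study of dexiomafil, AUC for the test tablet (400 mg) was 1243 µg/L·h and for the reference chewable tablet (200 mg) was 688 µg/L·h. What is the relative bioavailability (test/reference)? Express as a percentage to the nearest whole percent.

F_rel = (AUC_test/D_test) / (AUC_ref/D_ref)
      = (1243/400) / (688/200)
      = 3.1075 / 3.44 = 0.9033 = 90.33%

F_rel = 90%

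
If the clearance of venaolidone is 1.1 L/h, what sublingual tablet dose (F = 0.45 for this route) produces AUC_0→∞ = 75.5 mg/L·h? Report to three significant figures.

Dose = 185 mg

Dose = CL × AUC_0→∞ / F
     = 1.1 × 75.5 / 0.45 = 184.556 mg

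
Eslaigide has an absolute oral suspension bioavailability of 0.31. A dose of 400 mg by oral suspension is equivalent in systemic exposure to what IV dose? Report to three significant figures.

D_iv = 124 mg

Systemic exposure from an extravascular dose = F × D_ev, so the equivalent IV dose is F × D_ev.
D_iv = F × D_ev = 0.31 × 400 = 124 mg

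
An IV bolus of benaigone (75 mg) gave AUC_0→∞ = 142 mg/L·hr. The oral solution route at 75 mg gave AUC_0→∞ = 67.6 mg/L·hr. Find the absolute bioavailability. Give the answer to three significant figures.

F = 0.476

F = (AUC_ev / D_ev) / (AUC_iv / D_iv)
  = (67.6/75) / (142/75)
  = 0.901333 / 1.89333 = 0.4761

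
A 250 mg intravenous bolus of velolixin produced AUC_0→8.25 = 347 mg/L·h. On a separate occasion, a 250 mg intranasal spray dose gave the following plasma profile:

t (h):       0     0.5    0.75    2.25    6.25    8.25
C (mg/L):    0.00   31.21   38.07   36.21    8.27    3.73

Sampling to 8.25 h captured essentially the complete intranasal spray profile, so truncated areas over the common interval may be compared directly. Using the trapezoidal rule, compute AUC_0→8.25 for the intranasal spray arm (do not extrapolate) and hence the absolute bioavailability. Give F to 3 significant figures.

F = 0.499

Trapezoidal AUC_0→8.25 (intranasal spray):
  [0→0.5]: (0.00+31.21)/2 × 0.5 = 7.8025
  [0.5→0.75]: (31.21+38.07)/2 × 0.25 = 8.66
  [0.75→2.25]: (38.07+36.21)/2 × 1.5 = 55.71
  [2.25→6.25]: (36.21+8.27)/2 × 4 = 88.96
  [6.25→8.25]: (8.27+3.73)/2 × 2 = 12.0
  Sum = 173.1325 mg/L·h
F = (AUC_ev/D_ev)/(AUC_iv/D_iv) = (173.1325/250)/(347/250) = 0.69253/1.388 = 0.4989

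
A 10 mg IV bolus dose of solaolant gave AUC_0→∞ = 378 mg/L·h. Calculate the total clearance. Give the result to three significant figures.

CL = Dose_iv / AUC_0→∞
   = 10 / 378 = 0.026455 L/h

CL = 0.0265 L/h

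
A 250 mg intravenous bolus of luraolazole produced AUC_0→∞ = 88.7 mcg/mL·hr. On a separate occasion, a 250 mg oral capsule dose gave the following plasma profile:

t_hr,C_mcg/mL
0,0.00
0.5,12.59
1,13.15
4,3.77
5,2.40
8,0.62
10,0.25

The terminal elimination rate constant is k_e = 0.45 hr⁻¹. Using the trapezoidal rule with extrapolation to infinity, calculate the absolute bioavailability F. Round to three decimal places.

F = 0.496

Trapezoidal AUC_0→10 (oral capsule):
  [0→0.5]: (0.00+12.59)/2 × 0.5 = 3.1475
  [0.5→1]: (12.59+13.15)/2 × 0.5 = 6.435
  [1→4]: (13.15+3.77)/2 × 3 = 25.38
  [4→5]: (3.77+2.40)/2 × 1 = 3.085
  [5→8]: (2.40+0.62)/2 × 3 = 4.53
  [8→10]: (0.62+0.25)/2 × 2 = 0.87
  Sum = 43.4475 mcg/mL·hr
Tail: C_last/k_e = 0.25/0.45 = 0.556
AUC_0→∞ (oral capsule) = 43.4475 + 0.556 = 44.0035 mcg/mL·hr
F = (AUC_ev/D_ev)/(AUC_iv/D_iv) = (44.0035/250)/(88.7/250) = 0.176014/0.3548 = 0.4961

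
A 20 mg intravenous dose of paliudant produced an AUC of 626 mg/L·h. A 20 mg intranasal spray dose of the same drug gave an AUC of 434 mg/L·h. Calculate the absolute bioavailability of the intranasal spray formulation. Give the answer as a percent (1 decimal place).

F = (AUC_ev / D_ev) / (AUC_iv / D_iv)
  = (434/20) / (626/20)
  = 21.7 / 31.3 = 0.6933
  = 69.33%

F = 69.3%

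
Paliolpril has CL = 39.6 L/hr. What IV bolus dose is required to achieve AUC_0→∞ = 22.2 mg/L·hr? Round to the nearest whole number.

Dose = 879 mg

Dose_iv = CL × AUC_0→∞
     = 39.6 × 22.2 = 879.12 mg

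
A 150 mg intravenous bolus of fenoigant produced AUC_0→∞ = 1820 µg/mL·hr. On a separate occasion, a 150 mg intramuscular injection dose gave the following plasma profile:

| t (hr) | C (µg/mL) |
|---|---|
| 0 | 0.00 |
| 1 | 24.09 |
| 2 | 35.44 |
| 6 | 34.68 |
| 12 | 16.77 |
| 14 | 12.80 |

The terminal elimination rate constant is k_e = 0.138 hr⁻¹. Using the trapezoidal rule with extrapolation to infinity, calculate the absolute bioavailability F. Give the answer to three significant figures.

Trapezoidal AUC_0→14 (intramuscular injection):
  [0→1]: (0.00+24.09)/2 × 1 = 12.045
  [1→2]: (24.09+35.44)/2 × 1 = 29.765
  [2→6]: (35.44+34.68)/2 × 4 = 140.24
  [6→12]: (34.68+16.77)/2 × 6 = 154.35
  [12→14]: (16.77+12.80)/2 × 2 = 29.57
  Sum = 365.97 µg/mL·hr
Tail: C_last/k_e = 12.80/0.138 = 92.754
AUC_0→∞ (intramuscular injection) = 365.97 + 92.754 = 458.724 µg/mL·hr
F = (AUC_ev/D_ev)/(AUC_iv/D_iv) = (458.724/150)/(1820/150) = 3.05816/12.1333 = 0.2520

F = 0.252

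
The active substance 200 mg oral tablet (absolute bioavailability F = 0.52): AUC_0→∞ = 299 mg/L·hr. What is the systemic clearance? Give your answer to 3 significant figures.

CL = 0.348 L/hr

CL = F × Dose / AUC_0→∞
   = 0.52 × 200 / 299 = 0.347826 L/hr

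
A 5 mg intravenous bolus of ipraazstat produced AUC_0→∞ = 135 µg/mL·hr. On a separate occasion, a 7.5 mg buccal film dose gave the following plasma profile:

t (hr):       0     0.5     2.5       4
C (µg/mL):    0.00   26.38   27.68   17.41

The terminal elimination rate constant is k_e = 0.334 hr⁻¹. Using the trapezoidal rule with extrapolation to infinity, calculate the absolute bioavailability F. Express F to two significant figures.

F = 0.72

Trapezoidal AUC_0→4 (buccal film):
  [0→0.5]: (0.00+26.38)/2 × 0.5 = 6.595
  [0.5→2.5]: (26.38+27.68)/2 × 2 = 54.06
  [2.5→4]: (27.68+17.41)/2 × 1.5 = 33.8175
  Sum = 94.4725 µg/mL·hr
Tail: C_last/k_e = 17.41/0.334 = 52.126
AUC_0→∞ (buccal film) = 94.4725 + 52.126 = 146.5985 µg/mL·hr
F = (AUC_ev/D_ev)/(AUC_iv/D_iv) = (146.5985/7.5)/(135/5) = 19.5465/27 = 0.7239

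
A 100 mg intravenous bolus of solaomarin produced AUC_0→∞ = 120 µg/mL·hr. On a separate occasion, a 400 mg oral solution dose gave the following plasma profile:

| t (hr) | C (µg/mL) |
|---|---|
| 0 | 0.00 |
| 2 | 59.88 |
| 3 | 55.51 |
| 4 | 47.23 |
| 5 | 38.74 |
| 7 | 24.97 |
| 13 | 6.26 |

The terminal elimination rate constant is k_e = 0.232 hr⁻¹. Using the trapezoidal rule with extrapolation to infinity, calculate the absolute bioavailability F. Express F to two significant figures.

F = 0.83

Trapezoidal AUC_0→13 (oral solution):
  [0→2]: (0.00+59.88)/2 × 2 = 59.88
  [2→3]: (59.88+55.51)/2 × 1 = 57.695
  [3→4]: (55.51+47.23)/2 × 1 = 51.37
  [4→5]: (47.23+38.74)/2 × 1 = 42.985
  [5→7]: (38.74+24.97)/2 × 2 = 63.71
  [7→13]: (24.97+6.26)/2 × 6 = 93.69
  Sum = 369.33 µg/mL·hr
Tail: C_last/k_e = 6.26/0.232 = 26.983
AUC_0→∞ (oral solution) = 369.33 + 26.983 = 396.313 µg/mL·hr
F = (AUC_ev/D_ev)/(AUC_iv/D_iv) = (396.313/400)/(120/100) = 0.9907825/1.2 = 0.8257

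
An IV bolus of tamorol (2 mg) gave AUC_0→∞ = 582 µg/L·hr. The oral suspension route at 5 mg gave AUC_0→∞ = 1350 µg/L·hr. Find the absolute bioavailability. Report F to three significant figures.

F = 0.928

F = (AUC_ev / D_ev) / (AUC_iv / D_iv)
  = (1350/5) / (582/2)
  = 270 / 291 = 0.9278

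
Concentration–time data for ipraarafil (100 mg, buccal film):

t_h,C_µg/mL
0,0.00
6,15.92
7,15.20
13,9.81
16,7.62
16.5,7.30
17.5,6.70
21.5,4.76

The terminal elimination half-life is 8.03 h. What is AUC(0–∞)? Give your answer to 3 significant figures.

AUC = 253 µg/mL·h

Trapezoidal AUC_0→21.5:
  [0→6]: (0.00+15.92)/2 × 6 = 47.76
  [6→7]: (15.92+15.20)/2 × 1 = 15.56
  [7→13]: (15.20+9.81)/2 × 6 = 75.03
  [13→16]: (9.81+7.62)/2 × 3 = 26.145
  [16→16.5]: (7.62+7.30)/2 × 0.5 = 3.73
  [16.5→17.5]: (7.30+6.70)/2 × 1 = 7.0
  [17.5→21.5]: (6.70+4.76)/2 × 4 = 22.92
  Sum = 198.145 µg/mL·h
k_e = ln2 / t½ = 0.693147 / 8.03 = 0.0863 h^-1
Extrapolated tail: C_last / k_e = 4.76 / 0.0863 = 55.156
AUC_0→∞ = 198.145 + 55.156 = 253.301 µg/mL·h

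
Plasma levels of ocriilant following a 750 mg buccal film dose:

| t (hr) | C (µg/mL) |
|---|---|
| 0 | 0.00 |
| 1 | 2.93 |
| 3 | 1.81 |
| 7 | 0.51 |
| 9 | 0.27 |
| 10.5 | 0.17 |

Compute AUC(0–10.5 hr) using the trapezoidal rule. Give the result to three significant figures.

Trapezoidal AUC_0→10.5:
  [0→1]: (0.00+2.93)/2 × 1 = 1.465
  [1→3]: (2.93+1.81)/2 × 2 = 4.74
  [3→7]: (1.81+0.51)/2 × 4 = 4.64
  [7→9]: (0.51+0.27)/2 × 2 = 0.78
  [9→10.5]: (0.27+0.17)/2 × 1.5 = 0.33
  Sum = 11.955 µg/mL·hr

AUC = 12.0 µg/mL·hr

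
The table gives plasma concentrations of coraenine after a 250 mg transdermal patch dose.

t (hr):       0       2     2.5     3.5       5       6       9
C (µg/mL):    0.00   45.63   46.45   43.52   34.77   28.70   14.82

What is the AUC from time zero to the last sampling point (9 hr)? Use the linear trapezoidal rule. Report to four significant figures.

Trapezoidal AUC_0→9:
  [0→2]: (0.00+45.63)/2 × 2 = 45.63
  [2→2.5]: (45.63+46.45)/2 × 0.5 = 23.02
  [2.5→3.5]: (46.45+43.52)/2 × 1 = 44.985
  [3.5→5]: (43.52+34.77)/2 × 1.5 = 58.7175
  [5→6]: (34.77+28.70)/2 × 1 = 31.735
  [6→9]: (28.70+14.82)/2 × 3 = 65.28
  Sum = 269.3675 µg/mL·hr

AUC = 269.4 µg/mL·hr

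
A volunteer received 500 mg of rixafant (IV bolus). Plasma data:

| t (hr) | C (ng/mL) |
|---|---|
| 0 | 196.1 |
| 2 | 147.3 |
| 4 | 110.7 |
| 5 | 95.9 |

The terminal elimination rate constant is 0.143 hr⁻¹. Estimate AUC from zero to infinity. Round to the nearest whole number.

Trapezoidal AUC_0→5:
  [0→2]: (196.1+147.3)/2 × 2 = 343.4
  [2→4]: (147.3+110.7)/2 × 2 = 258.0
  [4→5]: (110.7+95.9)/2 × 1 = 103.3
  Sum = 704.7 ng/mL·hr
Extrapolated tail: C_last / k_e = 95.9 / 0.143 = 670.629
AUC_0→∞ = 704.7 + 670.629 = 1375.329 ng/mL·hr

AUC = 1375 ng/mL·hr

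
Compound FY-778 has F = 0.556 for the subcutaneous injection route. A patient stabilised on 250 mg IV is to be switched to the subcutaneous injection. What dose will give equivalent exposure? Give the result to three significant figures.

D_subcutaneous = 450 mg

For equal systemic exposure: F × D_ev = D_iv
D_ev = D_iv / F = 250 / 0.556 = 449.64 mg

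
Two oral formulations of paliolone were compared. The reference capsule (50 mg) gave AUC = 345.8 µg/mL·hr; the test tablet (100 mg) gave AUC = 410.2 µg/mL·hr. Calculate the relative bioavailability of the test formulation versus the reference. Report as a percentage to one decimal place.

F_rel = (AUC_test/D_test) / (AUC_ref/D_ref)
      = (410.2/100) / (345.8/50)
      = 4.102 / 6.916 = 0.5931 = 59.31%

F_rel = 59.3%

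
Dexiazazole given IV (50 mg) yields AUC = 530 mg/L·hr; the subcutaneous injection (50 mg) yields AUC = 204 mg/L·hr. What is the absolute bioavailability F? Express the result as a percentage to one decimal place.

F = 38.5%

F = (AUC_ev / D_ev) / (AUC_iv / D_iv)
  = (204/50) / (530/50)
  = 4.08 / 10.6 = 0.3849
  = 38.49%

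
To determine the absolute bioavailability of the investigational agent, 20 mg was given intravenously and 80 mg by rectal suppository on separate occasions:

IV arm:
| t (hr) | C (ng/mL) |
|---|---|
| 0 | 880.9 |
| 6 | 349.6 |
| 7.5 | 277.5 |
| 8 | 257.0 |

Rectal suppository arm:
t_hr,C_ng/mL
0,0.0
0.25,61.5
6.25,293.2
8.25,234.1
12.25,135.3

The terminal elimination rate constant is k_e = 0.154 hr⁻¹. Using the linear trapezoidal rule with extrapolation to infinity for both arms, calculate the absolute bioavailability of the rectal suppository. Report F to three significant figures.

F = 0.135

Trapezoidal AUC_0→8 (IV):
  [0→6]: (880.9+349.6)/2 × 6 = 3691.5
  [6→7.5]: (349.6+277.5)/2 × 1.5 = 470.325
  [7.5→8]: (277.5+257.0)/2 × 0.5 = 133.625
  Sum = 4295.45 ng/mL·hr
IV tail: 257.0/0.154 = 1668.831; AUC_iv,0→∞ = 4295.45 + 1668.831 = 5964.281 ng/mL·hr
Trapezoidal AUC_0→12.25 (rectal suppository):
  [0→0.25]: (0.0+61.5)/2 × 0.25 = 7.6875
  [0.25→6.25]: (61.5+293.2)/2 × 6 = 1064.1
  [6.25→8.25]: (293.2+234.1)/2 × 2 = 527.3
  [8.25→12.25]: (234.1+135.3)/2 × 4 = 738.8
  Sum = 2337.8875 ng/mL·hr
rectal suppository tail: 135.3/0.154 = 878.571; AUC_ev,0→∞ = 2337.8875 + 878.571 = 3216.4585 ng/mL·hr
F = (AUC_ev/D_ev)/(AUC_iv/D_iv) = (3216.4585/80)/(5964.281/20) = 40.2057/298.21405 = 0.1348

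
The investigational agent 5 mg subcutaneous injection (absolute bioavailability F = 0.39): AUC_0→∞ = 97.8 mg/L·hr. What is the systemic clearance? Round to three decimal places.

CL = 0.020 L/hr

CL = F × Dose / AUC_0→∞
   = 0.39 × 5 / 97.8 = 0.0199387 L/hr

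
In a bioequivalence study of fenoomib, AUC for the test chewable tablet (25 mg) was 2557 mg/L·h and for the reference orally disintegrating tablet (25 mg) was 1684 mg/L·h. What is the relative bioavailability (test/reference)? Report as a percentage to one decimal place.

F_rel = (AUC_test/D_test) / (AUC_ref/D_ref)
      = (2557/25) / (1684/25)
      = 102.28 / 67.36 = 1.5184 = 151.84%

F_rel = 151.8%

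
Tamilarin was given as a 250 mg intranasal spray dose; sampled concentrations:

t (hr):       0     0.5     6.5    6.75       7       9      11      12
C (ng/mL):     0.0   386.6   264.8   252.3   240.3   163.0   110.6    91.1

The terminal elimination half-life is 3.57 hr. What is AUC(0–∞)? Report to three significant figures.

Trapezoidal AUC_0→12:
  [0→0.5]: (0.0+386.6)/2 × 0.5 = 96.65
  [0.5→6.5]: (386.6+264.8)/2 × 6 = 1954.2
  [6.5→6.75]: (264.8+252.3)/2 × 0.25 = 64.6375
  [6.75→7]: (252.3+240.3)/2 × 0.25 = 61.575
  [7→9]: (240.3+163.0)/2 × 2 = 403.3
  [9→11]: (163.0+110.6)/2 × 2 = 273.6
  [11→12]: (110.6+91.1)/2 × 1 = 100.85
  Sum = 2954.8125 ng/mL·hr
k_e = ln2 / t½ = 0.693147 / 3.57 = 0.1942 hr^-1
Extrapolated tail: C_last / k_e = 91.1 / 0.1942 = 469.104
AUC_0→∞ = 2954.8125 + 469.104 = 3423.9165 ng/mL·hr

AUC = 3420 ng/mL·hr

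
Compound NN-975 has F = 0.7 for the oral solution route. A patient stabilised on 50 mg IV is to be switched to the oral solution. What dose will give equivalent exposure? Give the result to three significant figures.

D_oral = 71.4 mg

For equal systemic exposure: F × D_ev = D_iv
D_ev = D_iv / F = 50 / 0.7 = 71.4286 mg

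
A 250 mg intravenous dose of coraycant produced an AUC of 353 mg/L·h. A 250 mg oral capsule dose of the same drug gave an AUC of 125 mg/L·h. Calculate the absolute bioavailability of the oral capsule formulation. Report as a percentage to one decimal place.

F = 35.4%

F = (AUC_ev / D_ev) / (AUC_iv / D_iv)
  = (125/250) / (353/250)
  = 0.5 / 1.412 = 0.3541
  = 35.41%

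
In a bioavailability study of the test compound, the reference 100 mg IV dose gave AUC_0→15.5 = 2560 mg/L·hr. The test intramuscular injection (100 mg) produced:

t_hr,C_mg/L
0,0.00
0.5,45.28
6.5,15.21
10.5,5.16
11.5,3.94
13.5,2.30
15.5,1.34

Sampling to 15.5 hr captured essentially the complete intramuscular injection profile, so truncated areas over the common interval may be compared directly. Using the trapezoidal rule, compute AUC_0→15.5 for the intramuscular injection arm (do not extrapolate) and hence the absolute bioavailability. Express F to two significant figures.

Trapezoidal AUC_0→15.5 (intramuscular injection):
  [0→0.5]: (0.00+45.28)/2 × 0.5 = 11.32
  [0.5→6.5]: (45.28+15.21)/2 × 6 = 181.47
  [6.5→10.5]: (15.21+5.16)/2 × 4 = 40.74
  [10.5→11.5]: (5.16+3.94)/2 × 1 = 4.55
  [11.5→13.5]: (3.94+2.30)/2 × 2 = 6.24
  [13.5→15.5]: (2.30+1.34)/2 × 2 = 3.64
  Sum = 247.96 mg/L·hr
F = (AUC_ev/D_ev)/(AUC_iv/D_iv) = (247.96/100)/(2560/100) = 2.4796/25.6 = 0.0969

F = 0.097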